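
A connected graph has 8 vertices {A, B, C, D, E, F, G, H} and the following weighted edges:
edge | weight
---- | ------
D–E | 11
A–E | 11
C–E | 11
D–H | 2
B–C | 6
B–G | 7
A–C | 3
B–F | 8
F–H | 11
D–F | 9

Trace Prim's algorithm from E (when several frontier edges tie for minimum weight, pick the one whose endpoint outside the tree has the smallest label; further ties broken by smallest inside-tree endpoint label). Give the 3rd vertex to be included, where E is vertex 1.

C

Prim's algorithm from E:
Step 1: cheapest edge leaving the tree is A–E (11); add A.
Step 2: cheapest edge leaving the tree is A–C (3); add C.
Step 3: cheapest edge leaving the tree is B–C (6); add B.
Step 4: cheapest edge leaving the tree is B–G (7); add G.
Step 5: cheapest edge leaving the tree is B–F (8); add F.
Step 6: cheapest edge leaving the tree is D–F (9); add D.
Step 7: cheapest edge leaving the tree is D–H (2); add H.
Vertex order: E, A, C, B, G, F, D, H. The 3rd vertex is C.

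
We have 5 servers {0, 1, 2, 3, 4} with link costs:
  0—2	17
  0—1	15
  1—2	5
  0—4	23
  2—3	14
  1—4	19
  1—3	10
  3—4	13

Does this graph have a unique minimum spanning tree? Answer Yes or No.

Kruskal: consider edges lightest-first.
1—2 (5): add. Components now {0} {1,2} {3} {4}
1—3 (10): add. Components now {0} {1,2,3} {4}
3—4 (13): add. Components now {0} {1,2,3,4}
2—3 (14): skip — 2 and 3 already connected.
0—1 (15): add. Components now {0,1,2,3,4}
Every non-tree edge has weight strictly greater than the heaviest edge on the tree path between its endpoints, so the MST is unique.

Yes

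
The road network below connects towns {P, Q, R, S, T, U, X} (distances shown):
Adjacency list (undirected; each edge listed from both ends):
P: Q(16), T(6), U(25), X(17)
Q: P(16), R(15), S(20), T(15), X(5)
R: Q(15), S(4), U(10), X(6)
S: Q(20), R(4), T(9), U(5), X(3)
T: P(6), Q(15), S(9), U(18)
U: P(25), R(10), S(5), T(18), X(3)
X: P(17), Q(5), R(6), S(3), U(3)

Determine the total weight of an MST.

30

Kruskal: consider edges lightest-first.
S–X (3): add — endpoints in different components.
U–X (3): add — endpoints in different components.
R–S (4): add — endpoints in different components.
Q–X (5): add — endpoints in different components.
S–U (5): skip — S and U already connected.
P–T (6): add — endpoints in different components.
R–X (6): skip — X and R already connected.
S–T (9): add — endpoints in different components.
MST edges: S–X, U–X, R–S, Q–X, P–T, S–T; total weight 3+3+4+5+6+9 = 30.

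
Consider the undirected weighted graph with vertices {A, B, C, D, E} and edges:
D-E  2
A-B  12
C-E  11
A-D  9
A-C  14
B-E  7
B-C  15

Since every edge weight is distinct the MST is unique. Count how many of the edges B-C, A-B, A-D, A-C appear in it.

Sort edges by weight, then run Kruskal:
D-E (2): add. Components now {A} {B} {C} {D,E}
B-E (7): add. Components now {A} {B,D,E} {C}
A-D (9): add. Components now {A,B,D,E} {C}
C-E (11): add. Components now {A,B,C,D,E}
MST edge set: {D-E, B-E, A-D, C-E}.
Of the listed edges, {A-D} are in the MST → 1.

1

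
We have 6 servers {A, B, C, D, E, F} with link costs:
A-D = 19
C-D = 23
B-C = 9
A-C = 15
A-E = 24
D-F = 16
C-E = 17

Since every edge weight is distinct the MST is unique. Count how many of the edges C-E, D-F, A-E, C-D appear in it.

Sort edges by weight, then run Kruskal:
B-C (9): add — endpoints in different components.
A-C (15): add — endpoints in different components.
D-F (16): add — endpoints in different components.
C-E (17): add — endpoints in different components.
A-D (19): add — endpoints in different components.
MST edge set: {B-C, A-C, D-F, C-E, A-D}.
Of the listed edges, {C-E, D-F} are in the MST → 2.

2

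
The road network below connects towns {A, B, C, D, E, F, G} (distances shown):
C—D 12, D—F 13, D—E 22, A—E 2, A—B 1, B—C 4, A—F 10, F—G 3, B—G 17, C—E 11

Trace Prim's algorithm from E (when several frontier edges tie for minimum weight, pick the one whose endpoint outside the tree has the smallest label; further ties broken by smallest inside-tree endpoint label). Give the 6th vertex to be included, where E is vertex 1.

G

Grow the tree from E using Prim:
Step 1: frontier [A—E 2, C—E 11, D—E 22] → take A—E (2); add A.
Step 2: frontier [A—B 1, A—F 10, C—E 11, D—E 22] → take A—B (1); add B.
Step 3: frontier [A—F 10, B—C 4, B—G 17, C—E 11, D—E 22] → take B—C (4); add C.
Step 4: frontier [A—F 10, B—G 17, C—D 12, D—E 22] → take A—F (10); add F.
Step 5: frontier [B—G 17, C—D 12, D—E 22, F—G 3, D—F 13] → take F—G (3); add G.
Step 6: frontier [C—D 12, D—E 22, D—F 13] → take C—D (12); add D.
Vertex order: E, A, B, C, F, G, D. The 6th vertex is G.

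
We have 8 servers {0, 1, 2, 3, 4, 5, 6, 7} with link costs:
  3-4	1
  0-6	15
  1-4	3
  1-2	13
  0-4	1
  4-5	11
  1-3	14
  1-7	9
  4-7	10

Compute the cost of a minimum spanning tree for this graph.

Sort edges by weight, then run Kruskal:
0-4 (1): add — endpoints in different components.
3-4 (1): add — endpoints in different components.
1-4 (3): add — endpoints in different components.
1-7 (9): add — endpoints in different components.
4-7 (10): skip — 4 and 7 already connected.
4-5 (11): add — endpoints in different components.
1-2 (13): add — endpoints in different components.
1-3 (14): skip — 1 and 3 already connected.
0-6 (15): add — endpoints in different components.
MST edges: 0-4, 3-4, 1-4, 1-7, 4-5, 1-2, 0-6; total weight 1+1+3+9+11+13+15 = 53.

53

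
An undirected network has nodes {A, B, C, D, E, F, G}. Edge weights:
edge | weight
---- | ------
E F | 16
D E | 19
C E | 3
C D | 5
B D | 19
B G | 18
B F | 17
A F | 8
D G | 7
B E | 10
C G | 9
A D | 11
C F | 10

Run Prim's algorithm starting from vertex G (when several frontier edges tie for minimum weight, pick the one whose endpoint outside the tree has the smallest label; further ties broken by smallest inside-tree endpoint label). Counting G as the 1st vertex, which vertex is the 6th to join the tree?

F

Grow the tree from G using Prim:
Step 1: frontier [D G 7, C G 9, B G 18] → take D G (7); add D.
Step 2: frontier [C D 5, A D 11, B D 19, D E 19, C G 9, B G 18] → take C D (5); add C.
Step 3: frontier [C E 3, C F 10, A D 11, B D 19, D E 19, B G 18] → take C E (3); add E.
Step 4: frontier [C F 10, A D 11, B D 19, B E 10, E F 16, B G 18] → take B E (10); add B.
Step 5: frontier [B F 17, C F 10, A D 11, E F 16] → take C F (10); add F.
Step 6: frontier [A D 11, A F 8] → take A F (8); add A.
Vertex order: G, D, C, E, B, F, A. The 6th vertex is F.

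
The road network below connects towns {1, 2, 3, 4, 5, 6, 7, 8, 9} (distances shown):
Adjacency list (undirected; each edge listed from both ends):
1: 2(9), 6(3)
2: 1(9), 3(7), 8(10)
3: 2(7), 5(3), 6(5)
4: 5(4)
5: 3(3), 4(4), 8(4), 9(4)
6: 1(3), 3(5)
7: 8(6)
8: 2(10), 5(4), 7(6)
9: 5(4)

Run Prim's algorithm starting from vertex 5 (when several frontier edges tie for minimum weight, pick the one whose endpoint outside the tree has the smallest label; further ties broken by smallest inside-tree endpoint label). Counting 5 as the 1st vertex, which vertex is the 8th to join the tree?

Prim, starting at 5.
Step 1: frontier [3-5 3, 4-5 4, 5-8 4, 5-9 4] → take 3-5 (3); add 3.
Step 2: frontier [3-6 5, 2-3 7, 4-5 4, 5-8 4, 5-9 4] → take 4-5 (4); add 4.
Step 3: frontier [3-6 5, 2-3 7, 5-8 4, 5-9 4] → take 5-8 (4); add 8.
Step 4: frontier [3-6 5, 2-3 7, 5-9 4, 7-8 6, 2-8 10] → take 5-9 (4); add 9.
Step 5: frontier [3-6 5, 2-3 7, 7-8 6, 2-8 10] → take 3-6 (5); add 6.
Step 6: frontier [2-3 7, 1-6 3, 7-8 6, 2-8 10] → take 1-6 (3); add 1.
Step 7: frontier [1-2 9, 2-3 7, 7-8 6, 2-8 10] → take 7-8 (6); add 7.
Step 8: frontier [1-2 9, 2-3 7, 2-8 10] → take 2-3 (7); add 2.
Vertex order: 5, 3, 4, 8, 9, 6, 1, 7, 2. The 8th vertex is 7.

7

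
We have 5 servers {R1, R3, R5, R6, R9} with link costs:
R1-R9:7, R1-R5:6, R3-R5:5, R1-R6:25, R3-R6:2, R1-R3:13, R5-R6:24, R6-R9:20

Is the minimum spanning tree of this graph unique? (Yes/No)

Kruskal's algorithm — process edges by increasing weight (ties by edge label):
R3-R6 (2): add. Components now {R1} {R5} {R3,R6} {R9}
R3-R5 (5): add. Components now {R1} {R3,R5,R6} {R9}
R1-R5 (6): add. Components now {R1,R3,R5,R6} {R9}
R1-R9 (7): add. Components now {R1,R3,R5,R6,R9}
Every non-tree edge has weight strictly greater than the heaviest edge on the tree path between its endpoints, so the MST is unique.

Yes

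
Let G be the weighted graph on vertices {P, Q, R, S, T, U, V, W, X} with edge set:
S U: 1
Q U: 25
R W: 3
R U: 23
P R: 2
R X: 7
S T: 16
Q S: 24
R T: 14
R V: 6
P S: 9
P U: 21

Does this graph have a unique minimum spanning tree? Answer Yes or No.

Yes

Kruskal's algorithm — process edges by increasing weight (ties by edge label):
S U (1): add — endpoints in different components.
P R (2): add — endpoints in different components.
R W (3): add — endpoints in different components.
R V (6): add — endpoints in different components.
R X (7): add — endpoints in different components.
P S (9): add — endpoints in different components.
R T (14): add — endpoints in different components.
S T (16): skip — T and S already connected.
P U (21): skip — U and P already connected.
R U (23): skip — U and R already connected.
Q S (24): add — endpoints in different components.
Every non-tree edge has weight strictly greater than the heaviest edge on the tree path between its endpoints, so the MST is unique.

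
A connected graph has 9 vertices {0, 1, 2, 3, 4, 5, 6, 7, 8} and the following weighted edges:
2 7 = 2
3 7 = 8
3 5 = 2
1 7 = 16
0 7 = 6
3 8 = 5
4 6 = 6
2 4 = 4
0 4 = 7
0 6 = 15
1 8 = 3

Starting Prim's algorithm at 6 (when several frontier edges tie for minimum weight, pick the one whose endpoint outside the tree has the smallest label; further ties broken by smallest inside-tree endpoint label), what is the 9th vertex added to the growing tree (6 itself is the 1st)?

Grow the tree from 6 using Prim:
Step 1: cheapest edge leaving the tree is 4 6 (6); add 4.
Step 2: cheapest edge leaving the tree is 2 4 (4); add 2.
Step 3: cheapest edge leaving the tree is 2 7 (2); add 7.
Step 4: cheapest edge leaving the tree is 0 7 (6); add 0.
Step 5: cheapest edge leaving the tree is 3 7 (8); add 3.
Step 6: cheapest edge leaving the tree is 3 5 (2); add 5.
Step 7: cheapest edge leaving the tree is 3 8 (5); add 8.
Step 8: cheapest edge leaving the tree is 1 8 (3); add 1.
Vertex order: 6, 4, 2, 7, 0, 3, 5, 8, 1. The 9th vertex is 1.

1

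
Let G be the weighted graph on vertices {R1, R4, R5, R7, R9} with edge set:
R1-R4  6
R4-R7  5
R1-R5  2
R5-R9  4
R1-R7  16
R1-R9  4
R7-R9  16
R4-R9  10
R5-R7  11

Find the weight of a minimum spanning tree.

Prim, starting at R9.
Step 1: cheapest edge leaving the tree is R1-R9 (4); add R1.
Step 2: cheapest edge leaving the tree is R1-R5 (2); add R5.
Step 3: cheapest edge leaving the tree is R1-R4 (6); add R4.
Step 4: cheapest edge leaving the tree is R4-R7 (5); add R7.
MST edges: R1-R9, R1-R5, R1-R4, R4-R7; total weight 4+2+6+5 = 17.

17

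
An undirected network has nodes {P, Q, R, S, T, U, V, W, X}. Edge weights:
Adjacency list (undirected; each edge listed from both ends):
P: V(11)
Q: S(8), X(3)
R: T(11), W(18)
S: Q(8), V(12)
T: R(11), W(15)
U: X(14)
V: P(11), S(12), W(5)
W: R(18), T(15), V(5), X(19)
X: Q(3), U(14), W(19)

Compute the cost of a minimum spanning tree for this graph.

79

Kruskal's algorithm — process edges by increasing weight (ties by edge label):
Q–X (3): add — endpoints in different components.
V–W (5): add — endpoints in different components.
Q–S (8): add — endpoints in different components.
P–V (11): add — endpoints in different components.
R–T (11): add — endpoints in different components.
S–V (12): add — endpoints in different components.
U–X (14): add — endpoints in different components.
T–W (15): add — endpoints in different components.
MST edges: Q–X, V–W, Q–S, P–V, R–T, S–V, U–X, T–W; total weight 3+5+8+11+11+12+14+15 = 79.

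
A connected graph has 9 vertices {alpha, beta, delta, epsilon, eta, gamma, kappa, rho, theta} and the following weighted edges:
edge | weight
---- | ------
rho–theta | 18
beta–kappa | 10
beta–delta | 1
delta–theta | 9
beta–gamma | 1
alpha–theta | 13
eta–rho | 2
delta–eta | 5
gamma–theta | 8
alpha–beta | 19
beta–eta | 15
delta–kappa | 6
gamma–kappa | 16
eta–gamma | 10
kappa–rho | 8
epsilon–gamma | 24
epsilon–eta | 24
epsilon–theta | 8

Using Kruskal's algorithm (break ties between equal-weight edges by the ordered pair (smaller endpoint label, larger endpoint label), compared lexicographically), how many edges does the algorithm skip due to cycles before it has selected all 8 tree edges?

4

Kruskal: consider edges lightest-first.
beta–delta (1): add — endpoints in different components.
beta–gamma (1): add — endpoints in different components.
eta–rho (2): add — endpoints in different components.
delta–eta (5): add — endpoints in different components.
delta–kappa (6): add — endpoints in different components.
epsilon–theta (8): add — endpoints in different components.
gamma–theta (8): add — endpoints in different components.
kappa–rho (8): skip — rho and kappa already connected.
delta–theta (9): skip — theta and delta already connected.
beta–kappa (10): skip — beta and kappa already connected.
eta–gamma (10): skip — gamma and eta already connected.
alpha–theta (13): add — endpoints in different components.
Edges rejected before the tree was complete: 4.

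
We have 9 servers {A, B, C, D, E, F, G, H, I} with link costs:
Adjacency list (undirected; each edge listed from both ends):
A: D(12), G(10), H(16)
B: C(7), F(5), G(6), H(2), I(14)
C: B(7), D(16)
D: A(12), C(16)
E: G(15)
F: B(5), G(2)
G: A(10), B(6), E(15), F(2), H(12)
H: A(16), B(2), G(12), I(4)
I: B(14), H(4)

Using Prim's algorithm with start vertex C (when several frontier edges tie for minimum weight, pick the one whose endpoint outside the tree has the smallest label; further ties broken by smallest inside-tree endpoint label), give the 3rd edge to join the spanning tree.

Prim, starting at C.
Step 1: cheapest edge leaving the tree is B–C (7); add B.
Step 2: cheapest edge leaving the tree is B–H (2); add H.
Step 3: cheapest edge leaving the tree is H–I (4); add I.
Step 4: cheapest edge leaving the tree is B–F (5); add F.
Step 5: cheapest edge leaving the tree is F–G (2); add G.
Step 6: cheapest edge leaving the tree is A–G (10); add A.
Step 7: cheapest edge leaving the tree is A–D (12); add D.
Step 8: cheapest edge leaving the tree is E–G (15); add E.
The 3rd edge added is H–I.

H-I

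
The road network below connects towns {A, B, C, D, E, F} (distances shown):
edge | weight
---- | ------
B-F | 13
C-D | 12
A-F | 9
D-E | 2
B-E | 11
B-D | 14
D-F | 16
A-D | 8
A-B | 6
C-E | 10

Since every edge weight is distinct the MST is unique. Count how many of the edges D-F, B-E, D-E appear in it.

Sort edges by weight, then run Kruskal:
D-E (2): add — endpoints in different components.
A-B (6): add — endpoints in different components.
A-D (8): add — endpoints in different components.
A-F (9): add — endpoints in different components.
C-E (10): add — endpoints in different components.
MST edge set: {D-E, A-B, A-D, A-F, C-E}.
Of the listed edges, {D-E} are in the MST → 1.

1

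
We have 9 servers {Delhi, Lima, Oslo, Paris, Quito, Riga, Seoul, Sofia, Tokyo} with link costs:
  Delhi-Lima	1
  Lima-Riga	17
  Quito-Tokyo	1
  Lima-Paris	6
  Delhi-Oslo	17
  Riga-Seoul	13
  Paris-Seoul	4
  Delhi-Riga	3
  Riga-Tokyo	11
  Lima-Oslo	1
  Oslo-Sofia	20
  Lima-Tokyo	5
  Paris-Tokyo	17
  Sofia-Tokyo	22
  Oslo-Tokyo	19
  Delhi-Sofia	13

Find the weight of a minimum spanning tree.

Kruskal: consider edges lightest-first.
Delhi-Lima (1): add — endpoints in different components.
Lima-Oslo (1): add — endpoints in different components.
Quito-Tokyo (1): add — endpoints in different components.
Delhi-Riga (3): add — endpoints in different components.
Paris-Seoul (4): add — endpoints in different components.
Lima-Tokyo (5): add — endpoints in different components.
Lima-Paris (6): add — endpoints in different components.
Riga-Tokyo (11): skip — Riga and Tokyo already connected.
Delhi-Sofia (13): add — endpoints in different components.
MST edges: Delhi-Lima, Lima-Oslo, Quito-Tokyo, Delhi-Riga, Paris-Seoul, Lima-Tokyo, Lima-Paris, Delhi-Sofia; total weight 1+1+1+3+4+5+6+13 = 34.

34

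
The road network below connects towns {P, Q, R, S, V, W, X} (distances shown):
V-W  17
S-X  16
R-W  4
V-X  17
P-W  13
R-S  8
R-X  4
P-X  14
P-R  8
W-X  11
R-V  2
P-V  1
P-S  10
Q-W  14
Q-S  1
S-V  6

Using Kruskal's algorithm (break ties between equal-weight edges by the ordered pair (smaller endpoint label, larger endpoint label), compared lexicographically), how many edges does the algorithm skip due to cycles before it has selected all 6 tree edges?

0

Kruskal: consider edges lightest-first.
P-V (1): add — endpoints in different components.
Q-S (1): add — endpoints in different components.
R-V (2): add — endpoints in different components.
R-W (4): add — endpoints in different components.
R-X (4): add — endpoints in different components.
S-V (6): add — endpoints in different components.
Edges rejected before the tree was complete: 0.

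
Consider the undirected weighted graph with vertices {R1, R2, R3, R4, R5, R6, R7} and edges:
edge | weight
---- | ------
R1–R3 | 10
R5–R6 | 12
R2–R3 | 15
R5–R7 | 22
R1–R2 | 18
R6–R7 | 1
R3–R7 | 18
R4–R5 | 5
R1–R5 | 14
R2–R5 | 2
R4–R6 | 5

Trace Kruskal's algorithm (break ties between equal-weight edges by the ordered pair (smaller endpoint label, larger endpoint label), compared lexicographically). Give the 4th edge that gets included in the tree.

R4-R6

Sort edges by weight, then run Kruskal:
R6–R7 (1): add — endpoints in different components.
R2–R5 (2): add — endpoints in different components.
R4–R5 (5): add — endpoints in different components.
R4–R6 (5): add — endpoints in different components.
R1–R3 (10): add — endpoints in different components.
R5–R6 (12): skip — R5 and R6 already connected.
R1–R5 (14): add — endpoints in different components.
The 4th edge added is R4–R6.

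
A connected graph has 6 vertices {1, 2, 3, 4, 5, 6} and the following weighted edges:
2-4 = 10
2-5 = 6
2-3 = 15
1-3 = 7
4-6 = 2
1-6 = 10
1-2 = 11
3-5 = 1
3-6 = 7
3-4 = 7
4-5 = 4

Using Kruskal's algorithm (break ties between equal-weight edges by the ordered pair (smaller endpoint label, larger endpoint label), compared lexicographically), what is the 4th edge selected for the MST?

2-5

Kruskal's algorithm — process edges by increasing weight (ties by edge label):
3-5 (1): add. Components now {1} {2} {3,5} {4} {6}
4-6 (2): add. Components now {1} {2} {3,5} {4,6}
4-5 (4): add. Components now {1} {2} {3,4,5,6}
2-5 (6): add. Components now {1} {2,3,4,5,6}
1-3 (7): add. Components now {1,2,3,4,5,6}
The 4th edge added is 2-5.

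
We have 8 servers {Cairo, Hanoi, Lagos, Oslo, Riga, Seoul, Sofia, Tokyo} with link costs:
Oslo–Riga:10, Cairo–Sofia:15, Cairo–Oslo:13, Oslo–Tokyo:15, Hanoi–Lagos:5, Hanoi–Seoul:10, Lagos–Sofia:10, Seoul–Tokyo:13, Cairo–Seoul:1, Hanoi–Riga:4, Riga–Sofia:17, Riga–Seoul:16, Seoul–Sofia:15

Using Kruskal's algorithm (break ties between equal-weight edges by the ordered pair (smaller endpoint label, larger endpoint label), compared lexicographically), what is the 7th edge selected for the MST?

Sort edges by weight, then run Kruskal:
Cairo–Seoul (1): add — endpoints in different components.
Hanoi–Riga (4): add — endpoints in different components.
Hanoi–Lagos (5): add — endpoints in different components.
Hanoi–Seoul (10): add — endpoints in different components.
Lagos–Sofia (10): add — endpoints in different components.
Oslo–Riga (10): add — endpoints in different components.
Cairo–Oslo (13): skip — Oslo and Cairo already connected.
Seoul–Tokyo (13): add — endpoints in different components.
The 7th edge added is Seoul–Tokyo.

Seoul-Tokyo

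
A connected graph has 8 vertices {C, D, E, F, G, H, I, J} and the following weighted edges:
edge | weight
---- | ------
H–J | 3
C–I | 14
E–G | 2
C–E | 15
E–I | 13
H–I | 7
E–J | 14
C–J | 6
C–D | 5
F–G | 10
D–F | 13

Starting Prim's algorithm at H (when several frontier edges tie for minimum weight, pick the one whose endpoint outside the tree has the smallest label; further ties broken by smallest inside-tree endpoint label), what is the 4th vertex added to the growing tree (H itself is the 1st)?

Prim, starting at H.
Step 1: frontier [H–J 3, H–I 7] → take H–J (3); add J.
Step 2: frontier [H–I 7, C–J 6, E–J 14] → take C–J (6); add C.
Step 3: frontier [C–D 5, C–I 14, C–E 15, H–I 7, E–J 14] → take C–D (5); add D.
Step 4: frontier [C–I 14, C–E 15, D–F 13, H–I 7, E–J 14] → take H–I (7); add I.
Step 5: frontier [C–E 15, D–F 13, E–I 13, E–J 14] → take E–I (13); add E.
Step 6: frontier [D–F 13, E–G 2] → take E–G (2); add G.
Step 7: frontier [D–F 13, F–G 10] → take F–G (10); add F.
Vertex order: H, J, C, D, I, E, G, F. The 4th vertex is D.

D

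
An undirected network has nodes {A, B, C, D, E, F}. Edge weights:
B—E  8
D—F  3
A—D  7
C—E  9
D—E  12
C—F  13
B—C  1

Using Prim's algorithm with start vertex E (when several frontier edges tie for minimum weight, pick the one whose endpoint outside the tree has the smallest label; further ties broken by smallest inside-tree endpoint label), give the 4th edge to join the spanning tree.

Prim, starting at E.
Step 1: cheapest edge leaving the tree is B—E (8); add B.
Step 2: cheapest edge leaving the tree is B—C (1); add C.
Step 3: cheapest edge leaving the tree is D—E (12); add D.
Step 4: cheapest edge leaving the tree is D—F (3); add F.
Step 5: cheapest edge leaving the tree is A—D (7); add A.
The 4th edge added is D—F.

D-F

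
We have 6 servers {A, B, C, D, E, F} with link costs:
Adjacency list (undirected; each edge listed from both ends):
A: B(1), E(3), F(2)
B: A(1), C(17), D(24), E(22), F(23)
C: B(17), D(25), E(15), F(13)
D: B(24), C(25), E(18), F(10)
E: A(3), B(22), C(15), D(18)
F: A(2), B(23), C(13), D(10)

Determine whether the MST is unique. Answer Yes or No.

Yes

Kruskal: consider edges lightest-first.
A B (1): add — endpoints in different components.
A F (2): add — endpoints in different components.
A E (3): add — endpoints in different components.
D F (10): add — endpoints in different components.
C F (13): add — endpoints in different components.
Every non-tree edge has weight strictly greater than the heaviest edge on the tree path between its endpoints, so the MST is unique.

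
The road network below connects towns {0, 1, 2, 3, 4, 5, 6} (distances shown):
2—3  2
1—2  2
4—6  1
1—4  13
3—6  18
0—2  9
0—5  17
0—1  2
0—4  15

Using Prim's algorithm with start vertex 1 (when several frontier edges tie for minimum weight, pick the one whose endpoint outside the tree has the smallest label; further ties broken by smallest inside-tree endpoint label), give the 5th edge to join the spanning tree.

Prim's algorithm from 1:
Step 1: cheapest edge leaving the tree is 0—1 (2); add 0.
Step 2: cheapest edge leaving the tree is 1—2 (2); add 2.
Step 3: cheapest edge leaving the tree is 2—3 (2); add 3.
Step 4: cheapest edge leaving the tree is 1—4 (13); add 4.
Step 5: cheapest edge leaving the tree is 4—6 (1); add 6.
Step 6: cheapest edge leaving the tree is 0—5 (17); add 5.
The 5th edge added is 4—6.

4-6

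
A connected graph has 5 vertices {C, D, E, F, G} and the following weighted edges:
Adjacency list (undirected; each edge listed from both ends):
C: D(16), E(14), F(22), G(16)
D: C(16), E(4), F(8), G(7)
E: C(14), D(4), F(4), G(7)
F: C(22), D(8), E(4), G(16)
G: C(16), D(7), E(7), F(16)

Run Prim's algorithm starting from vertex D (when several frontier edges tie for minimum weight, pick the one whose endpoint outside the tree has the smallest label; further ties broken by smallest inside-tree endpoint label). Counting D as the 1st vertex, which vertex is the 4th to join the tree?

Prim, starting at D.
Step 1: cheapest edge leaving the tree is D-E (4); add E.
Step 2: cheapest edge leaving the tree is E-F (4); add F.
Step 3: cheapest edge leaving the tree is D-G (7); add G.
Step 4: cheapest edge leaving the tree is C-E (14); add C.
Vertex order: D, E, F, G, C. The 4th vertex is G.

G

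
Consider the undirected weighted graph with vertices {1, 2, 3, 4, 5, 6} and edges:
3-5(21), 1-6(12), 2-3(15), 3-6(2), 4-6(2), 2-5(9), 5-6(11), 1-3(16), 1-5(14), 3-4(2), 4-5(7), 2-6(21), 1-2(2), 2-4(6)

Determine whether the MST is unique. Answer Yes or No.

Kruskal's algorithm — process edges by increasing weight (ties by edge label):
1-2 (2): add. Components now {1,2} {3} {4} {5} {6}
3-4 (2): add. Components now {1,2} {3,4} {5} {6}
3-6 (2): add. Components now {1,2} {3,4,6} {5}
4-6 (2): skip — 4 and 6 already connected.
2-4 (6): add. Components now {1,2,3,4,6} {5}
4-5 (7): add. Components now {1,2,3,4,5,6}
Non-tree edge 4-6 has weight 2, equal to the heaviest edge on its tree cycle — swapping gives another MST of the same weight. Not unique.

No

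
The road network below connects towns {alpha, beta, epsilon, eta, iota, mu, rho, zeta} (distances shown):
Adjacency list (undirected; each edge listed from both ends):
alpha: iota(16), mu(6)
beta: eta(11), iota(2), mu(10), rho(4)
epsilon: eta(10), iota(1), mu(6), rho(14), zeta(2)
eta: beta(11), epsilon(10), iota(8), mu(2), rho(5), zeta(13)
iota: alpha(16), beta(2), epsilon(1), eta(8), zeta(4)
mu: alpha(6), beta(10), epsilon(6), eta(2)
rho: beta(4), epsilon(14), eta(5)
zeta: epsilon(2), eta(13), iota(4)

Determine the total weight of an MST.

Kruskal's algorithm — process edges by increasing weight (ties by edge label):
epsilon-iota (1): add — endpoints in different components.
beta-iota (2): add — endpoints in different components.
epsilon-zeta (2): add — endpoints in different components.
eta-mu (2): add — endpoints in different components.
beta-rho (4): add — endpoints in different components.
iota-zeta (4): skip — zeta and iota already connected.
eta-rho (5): add — endpoints in different components.
alpha-mu (6): add — endpoints in different components.
MST edges: epsilon-iota, beta-iota, epsilon-zeta, eta-mu, beta-rho, eta-rho, alpha-mu; total weight 1+2+2+2+4+5+6 = 22.

22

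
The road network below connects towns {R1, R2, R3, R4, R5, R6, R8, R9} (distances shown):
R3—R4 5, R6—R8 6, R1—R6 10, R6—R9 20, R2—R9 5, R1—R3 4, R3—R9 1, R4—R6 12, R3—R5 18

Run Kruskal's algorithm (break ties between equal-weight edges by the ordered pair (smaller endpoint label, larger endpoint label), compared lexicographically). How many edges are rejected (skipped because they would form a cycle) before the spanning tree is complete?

Kruskal: consider edges lightest-first.
R3—R9 (1): add — endpoints in different components.
R1—R3 (4): add — endpoints in different components.
R2—R9 (5): add — endpoints in different components.
R3—R4 (5): add — endpoints in different components.
R6—R8 (6): add — endpoints in different components.
R1—R6 (10): add — endpoints in different components.
R4—R6 (12): skip — R4 and R6 already connected.
R3—R5 (18): add — endpoints in different components.
Edges rejected before the tree was complete: 1.

1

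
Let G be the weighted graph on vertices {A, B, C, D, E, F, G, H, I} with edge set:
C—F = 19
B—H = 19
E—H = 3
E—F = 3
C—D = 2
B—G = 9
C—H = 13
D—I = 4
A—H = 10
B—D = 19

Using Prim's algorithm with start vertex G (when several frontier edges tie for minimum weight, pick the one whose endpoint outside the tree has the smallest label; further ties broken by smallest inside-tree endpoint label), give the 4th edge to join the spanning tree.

Prim, starting at G.
Step 1: frontier [B—G 9] → take B—G (9); add B.
Step 2: frontier [B—D 19, B—H 19] → take B—D (19); add D.
Step 3: frontier [B—H 19, C—D 2, D—I 4] → take C—D (2); add C.
Step 4: frontier [B—H 19, C—H 13, C—F 19, D—I 4] → take D—I (4); add I.
Step 5: frontier [B—H 19, C—H 13, C—F 19] → take C—H (13); add H.
Step 6: frontier [C—F 19, E—H 3, A—H 10] → take E—H (3); add E.
Step 7: frontier [C—F 19, E—F 3, A—H 10] → take E—F (3); add F.
Step 8: frontier [A—H 10] → take A—H (10); add A.
The 4th edge added is D—I.

D-I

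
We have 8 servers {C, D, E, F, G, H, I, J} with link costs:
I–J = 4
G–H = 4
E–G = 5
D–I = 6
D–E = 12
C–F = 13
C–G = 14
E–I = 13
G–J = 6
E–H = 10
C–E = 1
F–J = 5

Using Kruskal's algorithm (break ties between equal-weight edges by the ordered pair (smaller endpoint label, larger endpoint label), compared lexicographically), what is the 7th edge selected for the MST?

Kruskal: consider edges lightest-first.
C–E (1): add — endpoints in different components.
G–H (4): add — endpoints in different components.
I–J (4): add — endpoints in different components.
E–G (5): add — endpoints in different components.
F–J (5): add — endpoints in different components.
D–I (6): add — endpoints in different components.
G–J (6): add — endpoints in different components.
The 7th edge added is G–J.

G-J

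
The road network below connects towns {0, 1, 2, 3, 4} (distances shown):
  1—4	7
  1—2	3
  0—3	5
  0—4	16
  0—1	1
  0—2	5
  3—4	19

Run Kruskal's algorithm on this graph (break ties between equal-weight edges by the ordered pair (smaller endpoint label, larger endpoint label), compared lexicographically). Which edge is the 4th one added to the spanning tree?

Sort edges by weight, then run Kruskal:
0—1 (1): add — endpoints in different components.
1—2 (3): add — endpoints in different components.
0—2 (5): skip — 0 and 2 already connected.
0—3 (5): add — endpoints in different components.
1—4 (7): add — endpoints in different components.
The 4th edge added is 1—4.

1-4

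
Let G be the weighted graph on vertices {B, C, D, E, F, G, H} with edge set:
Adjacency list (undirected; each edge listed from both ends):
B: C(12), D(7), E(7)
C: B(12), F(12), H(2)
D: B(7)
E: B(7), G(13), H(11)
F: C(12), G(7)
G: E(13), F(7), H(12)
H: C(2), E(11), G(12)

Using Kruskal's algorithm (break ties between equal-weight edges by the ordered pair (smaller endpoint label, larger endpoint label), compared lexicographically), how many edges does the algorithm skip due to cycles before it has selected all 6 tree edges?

Kruskal's algorithm — process edges by increasing weight (ties by edge label):
C–H (2): add. Components now {B} {C,H} {D} {E} {F} {G}
B–D (7): add. Components now {B,D} {C,H} {E} {F} {G}
B–E (7): add. Components now {B,D,E} {C,H} {F} {G}
F–G (7): add. Components now {B,D,E} {C,H} {F,G}
E–H (11): add. Components now {B,C,D,E,H} {F,G}
B–C (12): skip — B and C already connected.
C–F (12): add. Components now {B,C,D,E,F,G,H}
Edges rejected before the tree was complete: 1.

1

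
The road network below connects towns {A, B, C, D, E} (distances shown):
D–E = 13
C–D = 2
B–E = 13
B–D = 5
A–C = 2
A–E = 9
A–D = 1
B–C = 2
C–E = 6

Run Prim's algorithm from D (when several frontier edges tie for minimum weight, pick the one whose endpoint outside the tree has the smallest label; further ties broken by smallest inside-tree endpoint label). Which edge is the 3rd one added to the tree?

B-C

Grow the tree from D using Prim:
Step 1: cheapest edge leaving the tree is A–D (1); add A.
Step 2: cheapest edge leaving the tree is A–C (2); add C.
Step 3: cheapest edge leaving the tree is B–C (2); add B.
Step 4: cheapest edge leaving the tree is C–E (6); add E.
The 3rd edge added is B–C.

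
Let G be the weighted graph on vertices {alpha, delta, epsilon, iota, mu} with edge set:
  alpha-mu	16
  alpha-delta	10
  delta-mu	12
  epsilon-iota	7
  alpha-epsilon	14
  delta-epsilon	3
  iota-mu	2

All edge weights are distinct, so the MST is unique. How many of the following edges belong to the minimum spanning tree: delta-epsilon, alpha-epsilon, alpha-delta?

2

Kruskal: consider edges lightest-first.
iota-mu (2): add — endpoints in different components.
delta-epsilon (3): add — endpoints in different components.
epsilon-iota (7): add — endpoints in different components.
alpha-delta (10): add — endpoints in different components.
MST edge set: {iota-mu, delta-epsilon, epsilon-iota, alpha-delta}.
Of the listed edges, {delta-epsilon, alpha-delta} are in the MST → 2.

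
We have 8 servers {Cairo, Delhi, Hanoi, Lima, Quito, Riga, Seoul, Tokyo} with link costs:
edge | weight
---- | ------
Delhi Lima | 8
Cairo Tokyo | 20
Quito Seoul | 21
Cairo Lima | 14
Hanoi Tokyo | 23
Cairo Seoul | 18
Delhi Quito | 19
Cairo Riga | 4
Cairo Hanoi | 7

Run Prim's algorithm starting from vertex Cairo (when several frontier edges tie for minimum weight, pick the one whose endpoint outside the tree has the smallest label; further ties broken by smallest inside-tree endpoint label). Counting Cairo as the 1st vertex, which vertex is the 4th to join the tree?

Grow the tree from Cairo using Prim:
Step 1: cheapest edge leaving the tree is Cairo Riga (4); add Riga.
Step 2: cheapest edge leaving the tree is Cairo Hanoi (7); add Hanoi.
Step 3: cheapest edge leaving the tree is Cairo Lima (14); add Lima.
Step 4: cheapest edge leaving the tree is Delhi Lima (8); add Delhi.
Step 5: cheapest edge leaving the tree is Cairo Seoul (18); add Seoul.
Step 6: cheapest edge leaving the tree is Delhi Quito (19); add Quito.
Step 7: cheapest edge leaving the tree is Cairo Tokyo (20); add Tokyo.
Vertex order: Cairo, Riga, Hanoi, Lima, Delhi, Seoul, Quito, Tokyo. The 4th vertex is Lima.

Lima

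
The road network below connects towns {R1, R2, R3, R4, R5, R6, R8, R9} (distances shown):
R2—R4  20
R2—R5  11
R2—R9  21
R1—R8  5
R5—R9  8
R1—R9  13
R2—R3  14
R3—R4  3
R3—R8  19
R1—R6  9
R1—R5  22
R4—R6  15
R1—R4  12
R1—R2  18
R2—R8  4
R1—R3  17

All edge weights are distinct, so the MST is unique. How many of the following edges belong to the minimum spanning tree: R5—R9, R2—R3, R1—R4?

2

Kruskal's algorithm — process edges by increasing weight (ties by edge label):
R3—R4 (3): add — endpoints in different components.
R2—R8 (4): add — endpoints in different components.
R1—R8 (5): add — endpoints in different components.
R5—R9 (8): add — endpoints in different components.
R1—R6 (9): add — endpoints in different components.
R2—R5 (11): add — endpoints in different components.
R1—R4 (12): add — endpoints in different components.
MST edge set: {R3—R4, R2—R8, R1—R8, R5—R9, R1—R6, R2—R5, R1—R4}.
Of the listed edges, {R5—R9, R1—R4} are in the MST → 2.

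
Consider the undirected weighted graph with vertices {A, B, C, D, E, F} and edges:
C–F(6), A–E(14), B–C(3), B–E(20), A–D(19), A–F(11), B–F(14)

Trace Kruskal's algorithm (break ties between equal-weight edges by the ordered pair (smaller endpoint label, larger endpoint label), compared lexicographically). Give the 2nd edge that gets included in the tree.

C-F

Sort edges by weight, then run Kruskal:
B–C (3): add. Components now {A} {B,C} {D} {E} {F}
C–F (6): add. Components now {A} {B,C,F} {D} {E}
A–F (11): add. Components now {A,B,C,F} {D} {E}
A–E (14): add. Components now {A,B,C,E,F} {D}
B–F (14): skip — B and F already connected.
A–D (19): add. Components now {A,B,C,D,E,F}
The 2nd edge added is C–F.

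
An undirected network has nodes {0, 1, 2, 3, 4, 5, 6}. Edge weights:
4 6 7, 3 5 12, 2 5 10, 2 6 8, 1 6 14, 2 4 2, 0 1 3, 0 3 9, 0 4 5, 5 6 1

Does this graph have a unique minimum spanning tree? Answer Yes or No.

Yes

Sort edges by weight, then run Kruskal:
5 6 (1): add — endpoints in different components.
2 4 (2): add — endpoints in different components.
0 1 (3): add — endpoints in different components.
0 4 (5): add — endpoints in different components.
4 6 (7): add — endpoints in different components.
2 6 (8): skip — 2 and 6 already connected.
0 3 (9): add — endpoints in different components.
Every non-tree edge has weight strictly greater than the heaviest edge on the tree path between its endpoints, so the MST is unique.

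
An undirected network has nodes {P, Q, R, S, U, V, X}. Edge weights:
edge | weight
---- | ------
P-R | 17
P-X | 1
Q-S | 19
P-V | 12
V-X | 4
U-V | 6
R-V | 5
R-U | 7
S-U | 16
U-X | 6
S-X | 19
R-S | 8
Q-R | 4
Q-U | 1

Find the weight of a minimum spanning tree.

23

Kruskal: consider edges lightest-first.
P-X (1): add. Components now {S} {U} {Q} {P,X} {V} {R}
Q-U (1): add. Components now {S} {Q,U} {P,X} {V} {R}
Q-R (4): add. Components now {S} {Q,R,U} {P,X} {V}
V-X (4): add. Components now {S} {Q,R,U} {P,V,X}
R-V (5): add. Components now {S} {P,Q,R,U,V,X}
U-V (6): skip — U and V already connected.
U-X (6): skip — U and X already connected.
R-U (7): skip — U and R already connected.
R-S (8): add. Components now {P,Q,R,S,U,V,X}
MST edges: P-X, Q-U, Q-R, V-X, R-V, R-S; total weight 1+1+4+4+5+8 = 23.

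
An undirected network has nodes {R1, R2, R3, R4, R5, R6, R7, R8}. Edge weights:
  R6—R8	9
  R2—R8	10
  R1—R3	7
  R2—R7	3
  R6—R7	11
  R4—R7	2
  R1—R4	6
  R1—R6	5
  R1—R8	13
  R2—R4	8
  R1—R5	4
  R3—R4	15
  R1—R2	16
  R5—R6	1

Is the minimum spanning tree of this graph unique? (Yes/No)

Yes

Kruskal: consider edges lightest-first.
R5—R6 (1): add — endpoints in different components.
R4—R7 (2): add — endpoints in different components.
R2—R7 (3): add — endpoints in different components.
R1—R5 (4): add — endpoints in different components.
R1—R6 (5): skip — R6 and R1 already connected.
R1—R4 (6): add — endpoints in different components.
R1—R3 (7): add — endpoints in different components.
R2—R4 (8): skip — R4 and R2 already connected.
R6—R8 (9): add — endpoints in different components.
Every non-tree edge has weight strictly greater than the heaviest edge on the tree path between its endpoints, so the MST is unique.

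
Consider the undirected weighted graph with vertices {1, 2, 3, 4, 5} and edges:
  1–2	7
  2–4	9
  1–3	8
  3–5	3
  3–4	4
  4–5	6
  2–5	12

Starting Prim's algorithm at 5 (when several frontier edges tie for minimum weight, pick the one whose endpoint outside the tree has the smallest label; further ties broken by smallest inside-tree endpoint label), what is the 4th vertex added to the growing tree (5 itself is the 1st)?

1

Prim, starting at 5.
Step 1: cheapest edge leaving the tree is 3–5 (3); add 3.
Step 2: cheapest edge leaving the tree is 3–4 (4); add 4.
Step 3: cheapest edge leaving the tree is 1–3 (8); add 1.
Step 4: cheapest edge leaving the tree is 1–2 (7); add 2.
Vertex order: 5, 3, 4, 1, 2. The 4th vertex is 1.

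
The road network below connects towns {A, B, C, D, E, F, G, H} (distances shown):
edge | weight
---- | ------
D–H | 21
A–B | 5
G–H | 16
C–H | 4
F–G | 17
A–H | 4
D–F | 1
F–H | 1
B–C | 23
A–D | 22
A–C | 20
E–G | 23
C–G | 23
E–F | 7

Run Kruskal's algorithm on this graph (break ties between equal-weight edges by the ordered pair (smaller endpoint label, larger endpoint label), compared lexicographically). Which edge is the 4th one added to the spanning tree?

Kruskal's algorithm — process edges by increasing weight (ties by edge label):
D–F (1): add — endpoints in different components.
F–H (1): add — endpoints in different components.
A–H (4): add — endpoints in different components.
C–H (4): add — endpoints in different components.
A–B (5): add — endpoints in different components.
E–F (7): add — endpoints in different components.
G–H (16): add — endpoints in different components.
The 4th edge added is C–H.

C-H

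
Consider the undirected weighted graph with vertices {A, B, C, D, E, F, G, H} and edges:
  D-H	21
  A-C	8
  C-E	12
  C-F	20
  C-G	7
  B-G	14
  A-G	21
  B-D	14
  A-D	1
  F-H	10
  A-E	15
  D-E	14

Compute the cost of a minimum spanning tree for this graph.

Sort edges by weight, then run Kruskal:
A-D (1): add — endpoints in different components.
C-G (7): add — endpoints in different components.
A-C (8): add — endpoints in different components.
F-H (10): add — endpoints in different components.
C-E (12): add — endpoints in different components.
B-D (14): add — endpoints in different components.
B-G (14): skip — B and G already connected.
D-E (14): skip — D and E already connected.
A-E (15): skip — A and E already connected.
C-F (20): add — endpoints in different components.
MST edges: A-D, C-G, A-C, F-H, C-E, B-D, C-F; total weight 1+7+8+10+12+14+20 = 72.

72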